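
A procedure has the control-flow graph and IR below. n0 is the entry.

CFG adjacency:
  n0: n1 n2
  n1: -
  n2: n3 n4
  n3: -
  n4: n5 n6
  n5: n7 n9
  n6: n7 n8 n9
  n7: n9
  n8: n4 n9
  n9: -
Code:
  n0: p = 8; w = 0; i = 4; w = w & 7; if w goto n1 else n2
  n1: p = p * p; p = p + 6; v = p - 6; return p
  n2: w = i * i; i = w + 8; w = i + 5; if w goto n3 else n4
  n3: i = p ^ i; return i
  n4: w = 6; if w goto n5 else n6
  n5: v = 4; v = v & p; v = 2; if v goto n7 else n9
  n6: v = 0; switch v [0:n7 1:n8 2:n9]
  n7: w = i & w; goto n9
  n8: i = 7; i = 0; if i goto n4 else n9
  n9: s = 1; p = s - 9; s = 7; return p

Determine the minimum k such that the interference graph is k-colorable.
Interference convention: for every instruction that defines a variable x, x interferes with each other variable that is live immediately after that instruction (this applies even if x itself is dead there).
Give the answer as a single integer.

Block summaries:
  n0: {i,p,w} / ∅
  n1: {p,v} / {p}
  n2: {i,w} / {i}
  n3: {i} / {i,p}
  n4: {w} / ∅
  n5: {v} / {p}
  n6: {v} / ∅
  n7: {w} / {i,w}
  n8: {i} / ∅
  n9: {p,s} / ∅

Liveness:
  n0: in=∅ out={i,p}
  n1: in={p} out=∅
  n2: in={i,p} out={i,p}
  n3: in={i,p} out=∅
  n4: in={i,p} out={i,p,w}
  n5: in={i,p,w} out={i,w}
  n6: in={i,p,w} out={i,p,w}
  n7: in={i,w} out=∅
  n8: in={p} out={i,p}
  n9: in=∅ out=∅

Conflict graph:
  i — {p,v,w}
  p — {i,s,v,w}
  s — {p}
  v — {i,p,w}
  w — {i,p,v}

Colouring:
  lower bound: {i,p,v,w} mutually conflict ⇒ χ ≥ 4
  4-colouring: c0={p}  c1={i,s}  c2={v}  c3={w}
  χ = 4

Answer: 4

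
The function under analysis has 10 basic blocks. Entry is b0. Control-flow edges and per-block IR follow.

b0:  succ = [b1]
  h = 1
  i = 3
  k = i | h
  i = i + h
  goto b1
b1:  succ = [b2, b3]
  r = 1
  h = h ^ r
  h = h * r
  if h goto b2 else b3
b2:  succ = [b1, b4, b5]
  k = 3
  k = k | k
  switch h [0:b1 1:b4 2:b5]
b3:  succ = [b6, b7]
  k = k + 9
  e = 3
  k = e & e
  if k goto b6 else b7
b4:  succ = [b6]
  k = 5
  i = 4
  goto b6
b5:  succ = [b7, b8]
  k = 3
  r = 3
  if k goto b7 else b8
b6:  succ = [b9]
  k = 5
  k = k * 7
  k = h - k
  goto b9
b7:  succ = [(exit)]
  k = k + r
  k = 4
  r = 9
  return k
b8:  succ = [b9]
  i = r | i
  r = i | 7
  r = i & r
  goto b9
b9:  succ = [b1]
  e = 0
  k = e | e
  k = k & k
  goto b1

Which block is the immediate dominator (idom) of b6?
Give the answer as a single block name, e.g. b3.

Answer: b1

Derivation:
idom tree: b1←b0 b2←b1 b3←b1 b4←b2 b5←b2 b6←b1 b7←b1 b8←b5 b9←b1
Join-block Dom:
  b1: preds {b0,b2,b9}: {b0} ∩ {b0,b1,b2} ∩ {b0,b1,b9} = {b0}; idom=b0
  b6: preds {b3,b4}: {b0,b1,b3} ∩ {b0,b1,b2,b4} = {b0,b1}; idom=b1
  b7: preds {b3,b5}: {b0,b1,b3} ∩ {b0,b1,b2,b5} = {b0,b1}; idom=b1
  b9: preds {b6,b8}: {b0,b1,b6} ∩ {b0,b1,b2,b5,b8} = {b0,b1}; idom=b1

idom(b6) = b1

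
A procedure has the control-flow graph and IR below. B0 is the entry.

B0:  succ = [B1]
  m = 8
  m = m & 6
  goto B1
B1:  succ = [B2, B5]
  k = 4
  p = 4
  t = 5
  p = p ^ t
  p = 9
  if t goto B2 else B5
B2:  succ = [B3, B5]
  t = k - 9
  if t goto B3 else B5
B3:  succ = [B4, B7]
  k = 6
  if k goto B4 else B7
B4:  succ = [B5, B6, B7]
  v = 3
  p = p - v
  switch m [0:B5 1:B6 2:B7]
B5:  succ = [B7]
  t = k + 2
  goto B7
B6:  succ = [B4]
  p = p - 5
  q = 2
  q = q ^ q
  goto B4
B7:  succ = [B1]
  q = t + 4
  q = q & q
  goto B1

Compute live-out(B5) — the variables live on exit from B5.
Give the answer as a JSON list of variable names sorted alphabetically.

Answer: ["m", "t"]

Analysis:
Block summaries:
  B0: def={m} ue=∅
  B1: def={k,p,t} ue=∅
  B2: def={t} ue={k}
  B3: def={k} ue=∅
  B4: def={p,v} ue={m,p}
  B5: def={t} ue={k}
  B6: def={p,q} ue={p}
  B7: def={q} ue={t}

Live sets:
  live B0: ∅→{m}
  live B1: {m}→{k,m,p}
  live B2: {k,m,p}→{k,m,p,t}
  live B3: {m,p,t}→{k,m,p,t}
  live B4: {k,m,p,t}→{k,m,p,t}
  live B5: {k,m}→{m,t}
  live B6: {k,m,p,t}→{k,m,p,t}
  live B7: {m,t}→{m}

live-out(B5) = ["m", "t"]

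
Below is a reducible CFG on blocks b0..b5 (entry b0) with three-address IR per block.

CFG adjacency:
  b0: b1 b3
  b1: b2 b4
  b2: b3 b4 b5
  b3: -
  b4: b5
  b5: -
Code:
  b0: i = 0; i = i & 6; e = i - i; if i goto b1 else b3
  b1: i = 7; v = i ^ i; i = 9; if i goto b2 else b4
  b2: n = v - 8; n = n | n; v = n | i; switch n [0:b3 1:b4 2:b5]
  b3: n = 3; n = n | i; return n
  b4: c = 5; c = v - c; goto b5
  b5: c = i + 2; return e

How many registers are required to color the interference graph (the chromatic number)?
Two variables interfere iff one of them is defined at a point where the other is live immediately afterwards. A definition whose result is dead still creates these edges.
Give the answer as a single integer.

Answer: 4

Analysis:
Block summaries:
  b0: def={e,i} ue=∅
  b1: def={i,v} ue=∅
  b2: def={n,v} ue={i,v}
  b3: def={n} ue={i}
  b4: def={c} ue={v}
  b5: def={c} ue={e,i}

Live sets:
  live b0: ∅→{e,i}
  live b1: {e}→{e,i,v}
  live b2: {e,i,v}→{e,i,v}
  live b3: {i}→∅
  live b4: {e,i,v}→{e,i}
  live b5: {e,i}→∅

Conflict graph:
  c — {e,i,v}
  e — {c,i,n,v}
  i — {c,e,n,v}
  n — {e,i,v}
  v — {c,e,i,n}

Colouring:
  clique {c,e,i,v} ⇒ need ≥ 4
  assign c→c3 e→c0 i→c1 n→c3 v→c2 — no edge inside a register ⇒ χ ≤ 4
  χ = 4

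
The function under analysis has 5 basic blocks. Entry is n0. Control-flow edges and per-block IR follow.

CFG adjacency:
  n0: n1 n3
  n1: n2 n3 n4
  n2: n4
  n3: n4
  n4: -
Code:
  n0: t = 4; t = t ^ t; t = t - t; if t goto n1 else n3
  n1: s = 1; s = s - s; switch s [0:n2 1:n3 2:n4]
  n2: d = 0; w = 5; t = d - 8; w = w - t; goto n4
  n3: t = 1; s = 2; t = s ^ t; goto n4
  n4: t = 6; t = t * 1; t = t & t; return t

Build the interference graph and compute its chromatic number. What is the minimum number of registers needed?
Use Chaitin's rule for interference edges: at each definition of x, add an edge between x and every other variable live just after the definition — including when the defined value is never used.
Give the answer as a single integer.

Answer: 2

Working:
def/use:
  n0: {t} / ∅
  n1: {s} / ∅
  n2: {d,t,w} / ∅
  n3: {s,t} / ∅
  n4: {t} / ∅

Liveness:
  n0 li=∅ lo=∅
  n1 li=∅ lo=∅
  n2 li=∅ lo=∅
  n3 li=∅ lo=∅
  n4 li=∅ lo=∅

Interfere edges:
  d↔{w}
  s↔{t}
  t↔{s,w}
  w↔{d,t}

Chromatic number:
  clique {d,w} ⇒ need ≥ 2
  assign d→R0 s→R1 t→R0 w→R1 — no edge inside a register ⇒ χ ≤ 2
  χ = 2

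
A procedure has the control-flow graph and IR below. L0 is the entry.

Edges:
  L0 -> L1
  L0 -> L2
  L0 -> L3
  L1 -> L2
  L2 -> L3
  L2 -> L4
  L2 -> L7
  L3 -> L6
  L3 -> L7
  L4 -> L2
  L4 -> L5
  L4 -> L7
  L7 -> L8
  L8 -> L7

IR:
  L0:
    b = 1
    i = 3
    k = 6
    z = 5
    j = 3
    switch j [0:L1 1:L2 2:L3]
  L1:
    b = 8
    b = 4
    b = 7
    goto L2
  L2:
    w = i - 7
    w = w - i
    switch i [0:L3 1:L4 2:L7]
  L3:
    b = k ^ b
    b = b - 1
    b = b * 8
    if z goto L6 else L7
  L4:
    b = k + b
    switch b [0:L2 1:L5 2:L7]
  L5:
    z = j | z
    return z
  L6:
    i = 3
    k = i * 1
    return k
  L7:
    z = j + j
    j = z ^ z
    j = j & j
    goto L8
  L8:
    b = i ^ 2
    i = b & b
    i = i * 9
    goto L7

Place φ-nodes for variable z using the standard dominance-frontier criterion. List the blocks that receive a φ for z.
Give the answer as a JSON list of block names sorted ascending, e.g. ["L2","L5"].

Answer: ["L7"]

Analysis:
idom tree: L1←L0 L2←L0 L3←L0 L4←L2 L5←L4 L6←L3 L7←L0 L8←L7
Dom at joins:
  L2: preds {L0,L1,L4}: {L0} ∩ {L0,L1} ∩ {L0,L2,L4} = {L0}; idom=L0
  L3: preds {L0,L2}: {L0} ∩ {L0,L2} = {L0}; idom=L0
  L7: preds {L2,L3,L4,L8}: {L0,L2} ∩ {L0,L3} ∩ {L0,L2,L4} ∩ {L0,L7,L8} = {L0}; idom=L0

DF derivation:
  join L2 pred L0: · stop@L0
  join L2 pred L1: L1 stop@L0
  join L2 pred L4: L4→L2 stop@L0
  join L3 pred L0: · stop@L0
  join L3 pred L2: L2 stop@L0
  join L7 pred L2: L2 stop@L0
  join L7 pred L3: L3 stop@L0
  join L7 pred L4: L4→L2 stop@L0
  join L7 pred L8: L8→L7 stop@L0
  L0 → ∅
  L1 → {L2}
  L2 → {L2,L3,L7}
  L3 → {L7}
  L4 → {L2,L7}
  L5 → ∅
  L6 → ∅
  L7 → {L7}
  L8 → {L7}

φ for z: defs {L0,L5,L7}
  DF⁺ = {L7}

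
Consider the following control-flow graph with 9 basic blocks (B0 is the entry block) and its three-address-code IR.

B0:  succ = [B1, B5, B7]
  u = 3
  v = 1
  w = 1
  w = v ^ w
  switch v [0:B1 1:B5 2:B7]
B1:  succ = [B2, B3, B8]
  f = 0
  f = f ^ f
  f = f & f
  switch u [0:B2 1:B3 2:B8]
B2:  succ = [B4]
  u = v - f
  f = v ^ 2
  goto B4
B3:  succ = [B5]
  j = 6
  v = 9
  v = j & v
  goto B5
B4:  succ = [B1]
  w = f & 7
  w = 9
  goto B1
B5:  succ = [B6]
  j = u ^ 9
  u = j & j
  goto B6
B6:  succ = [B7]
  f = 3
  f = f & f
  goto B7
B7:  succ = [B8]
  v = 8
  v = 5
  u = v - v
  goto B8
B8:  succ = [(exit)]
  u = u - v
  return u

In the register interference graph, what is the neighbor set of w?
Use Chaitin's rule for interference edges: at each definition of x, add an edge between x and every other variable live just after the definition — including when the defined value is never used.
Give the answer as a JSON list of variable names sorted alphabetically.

Block summaries:
  B0: {u,v,w} / ∅
  B1: {f} / {u}
  B2: {f,u} / {f,v}
  B3: {j,v} / ∅
  B4: {w} / {f}
  B5: {j,u} / {u}
  B6: {f} / ∅
  B7: {u,v} / ∅
  B8: {u} / {u,v}

Liveness:
  live B0: ∅→{u,v}
  live B1: {u,v}→{f,u,v}
  live B2: {f,v}→{f,u,v}
  live B3: {u}→{u}
  live B4: {f,u,v}→{u,v}
  live B5: {u}→∅
  live B6: ∅→∅
  live B7: ∅→{u,v}
  live B8: {u,v}→∅

Interfere edges:
  f: {u,v}
  j: {u,v}
  u: {f,j,v,w}
  v: {f,j,u,w}
  w: {u,v}

N(w) = ["u", "v"]

Answer: ["u", "v"]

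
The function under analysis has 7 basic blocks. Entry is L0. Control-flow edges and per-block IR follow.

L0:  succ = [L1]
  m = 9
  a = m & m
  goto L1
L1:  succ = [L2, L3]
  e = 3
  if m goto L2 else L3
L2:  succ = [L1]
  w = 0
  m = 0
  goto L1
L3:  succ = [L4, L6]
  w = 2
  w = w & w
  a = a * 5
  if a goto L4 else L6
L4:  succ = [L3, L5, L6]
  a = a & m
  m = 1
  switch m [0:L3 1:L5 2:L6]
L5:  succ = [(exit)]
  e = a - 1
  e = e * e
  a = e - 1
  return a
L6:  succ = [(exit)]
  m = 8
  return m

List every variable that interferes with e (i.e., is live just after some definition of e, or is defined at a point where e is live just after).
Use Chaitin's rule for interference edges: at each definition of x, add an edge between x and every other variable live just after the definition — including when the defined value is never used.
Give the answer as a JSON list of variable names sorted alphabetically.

Answer: ["a", "m"]

Working:
Block summaries:
  L0 def {a,m} use ∅
  L1 def {e} use {m}
  L2 def {m,w} use ∅
  L3 def {a,w} use {a}
  L4 def {a,m} use {a,m}
  L5 def {a,e} use {a}
  L6 def {m} use ∅

Backward fixpoint:
  L0: in=∅ out={a,m}
  L1: in={a,m} out={a,m}
  L2: in={a} out={a,m}
  L3: in={a,m} out={a,m}
  L4: in={a,m} out={a,m}
  L5: in={a} out=∅
  L6: in=∅ out=∅

Interference:
  a: {e,m,w}
  e: {a,m}
  m: {a,e,w}
  w: {a,m}

N(e) = ["a", "m"]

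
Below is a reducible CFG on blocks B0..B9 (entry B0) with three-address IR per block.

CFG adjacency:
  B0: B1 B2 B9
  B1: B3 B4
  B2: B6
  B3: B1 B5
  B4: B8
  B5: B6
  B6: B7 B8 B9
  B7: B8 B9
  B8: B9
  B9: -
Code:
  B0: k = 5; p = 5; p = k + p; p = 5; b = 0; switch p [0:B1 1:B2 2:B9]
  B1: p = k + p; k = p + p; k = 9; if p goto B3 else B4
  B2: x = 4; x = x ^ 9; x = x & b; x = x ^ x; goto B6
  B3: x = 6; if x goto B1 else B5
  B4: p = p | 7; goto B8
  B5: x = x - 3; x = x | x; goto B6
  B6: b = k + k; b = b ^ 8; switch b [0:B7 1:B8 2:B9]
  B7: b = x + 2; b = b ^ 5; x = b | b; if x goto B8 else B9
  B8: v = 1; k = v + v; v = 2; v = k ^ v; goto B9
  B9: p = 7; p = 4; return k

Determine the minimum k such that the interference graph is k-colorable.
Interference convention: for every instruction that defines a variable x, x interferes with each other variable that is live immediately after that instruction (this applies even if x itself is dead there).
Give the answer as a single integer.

Answer: 4

Derivation:
Per-block:
  B0: def={b,k,p} ue=∅
  B1: def={k,p} ue={k,p}
  B2: def={x} ue={b}
  B3: def={x} ue=∅
  B4: def={p} ue={p}
  B5: def={x} ue={x}
  B6: def={b} ue={k}
  B7: def={b,x} ue={x}
  B8: def={k,v} ue=∅
  B9: def={p} ue={k}

Backward fixpoint:
  live B0: ∅→{b,k,p}
  live B1: {k,p}→{k,p}
  live B2: {b,k}→{k,x}
  live B3: {k,p}→{k,p,x}
  live B4: {p}→∅
  live B5: {k,x}→{k,x}
  live B6: {k,x}→{k,x}
  live B7: {k,x}→{k}
  live B8: ∅→{k}
  live B9: {k}→∅

Interference:
  b: {k,p,x}
  k: {b,p,v,x}
  p: {b,k,x}
  v: {k}
  x: {b,k,p}

Chromatic number:
  lower bound: {b,k,p,x} mutually conflict ⇒ χ ≥ 4
  assign b→r1 k→r0 p→r2 v→r1 x→r3 — no edge inside a register ⇒ χ ≤ 4
  χ = 4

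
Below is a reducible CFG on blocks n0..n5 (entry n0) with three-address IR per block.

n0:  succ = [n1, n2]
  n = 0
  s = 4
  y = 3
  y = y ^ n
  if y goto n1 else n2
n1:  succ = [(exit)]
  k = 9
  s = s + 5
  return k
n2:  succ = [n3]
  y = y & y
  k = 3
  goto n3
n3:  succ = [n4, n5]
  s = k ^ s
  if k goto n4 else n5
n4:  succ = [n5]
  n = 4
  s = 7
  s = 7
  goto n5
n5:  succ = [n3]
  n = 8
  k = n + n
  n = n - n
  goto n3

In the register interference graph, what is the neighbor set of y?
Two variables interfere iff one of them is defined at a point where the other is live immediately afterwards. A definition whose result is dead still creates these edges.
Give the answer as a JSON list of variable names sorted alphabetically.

def/use:
  n0 def {n,s,y} use ∅
  n1 def {k,s} use {s}
  n2 def {k,y} use {y}
  n3 def {s} use {k,s}
  n4 def {n,s} use ∅
  n5 def {k,n} use ∅

Backward fixpoint:
  live n0: ∅→{s,y}
  live n1: {s}→∅
  live n2: {s,y}→{k,s}
  live n3: {k,s}→{s}
  live n4: ∅→{s}
  live n5: {s}→{k,s}

Conflict graph:
  k: {n,s}
  n: {k,s,y}
  s: {k,n,y}
  y: {n,s}

N(y) = ["n", "s"]

Answer: ["n", "s"]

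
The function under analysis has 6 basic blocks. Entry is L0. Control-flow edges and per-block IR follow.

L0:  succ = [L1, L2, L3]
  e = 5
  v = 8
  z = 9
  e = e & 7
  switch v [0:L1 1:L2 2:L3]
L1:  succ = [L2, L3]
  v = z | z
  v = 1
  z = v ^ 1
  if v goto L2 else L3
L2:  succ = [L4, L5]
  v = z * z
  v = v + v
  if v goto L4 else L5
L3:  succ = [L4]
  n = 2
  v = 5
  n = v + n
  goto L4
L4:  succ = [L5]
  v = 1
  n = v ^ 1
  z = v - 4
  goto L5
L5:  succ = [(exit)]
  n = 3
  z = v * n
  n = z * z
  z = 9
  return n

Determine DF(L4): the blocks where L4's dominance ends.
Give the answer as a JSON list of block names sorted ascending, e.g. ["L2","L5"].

Answer: ["L5"]

Derivation:
idom tree: L1←L0 L2←L0 L3←L0 L4←L0 L5←L0
Dom∩ at merges:
  L2: preds {L0,L1}: {L0} ∩ {L0,L1} = {L0}; idom=L0
  L3: preds {L0,L1}: {L0} ∩ {L0,L1} = {L0}; idom=L0
  L4: preds {L2,L3}: {L0,L2} ∩ {L0,L3} = {L0}; idom=L0
  L5: preds {L2,L4}: {L0,L2} ∩ {L0,L4} = {L0}; idom=L0

DF walk-up:
  join L2 pred L0: · stop@L0
  join L2 pred L1: L1 stop@L0
  join L3 pred L0: · stop@L0
  join L3 pred L1: L1 stop@L0
  join L4 pred L2: L2 stop@L0
  join L4 pred L3: L3 stop@L0
  join L5 pred L2: L2 stop@L0
  join L5 pred L4: L4 stop@L0
  L0 → ∅
  L1 → {L2,L3}
  L2 → {L4,L5}
  L3 → {L4}
  L4 → {L5}
  L5 → ∅

DF(L4) = ["L5"]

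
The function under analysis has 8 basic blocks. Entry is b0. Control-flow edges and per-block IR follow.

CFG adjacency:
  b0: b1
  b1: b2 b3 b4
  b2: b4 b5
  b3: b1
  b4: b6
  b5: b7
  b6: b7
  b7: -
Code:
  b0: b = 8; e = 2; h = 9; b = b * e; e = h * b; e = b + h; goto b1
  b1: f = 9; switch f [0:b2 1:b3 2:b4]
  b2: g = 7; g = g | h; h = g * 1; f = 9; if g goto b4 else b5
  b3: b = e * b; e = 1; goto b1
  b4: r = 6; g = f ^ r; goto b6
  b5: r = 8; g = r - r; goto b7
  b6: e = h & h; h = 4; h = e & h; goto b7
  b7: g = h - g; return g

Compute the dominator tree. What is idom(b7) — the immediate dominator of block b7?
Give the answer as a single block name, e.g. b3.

idom tree: b1←b0 b2←b1 b3←b1 b4←b1 b5←b2 b6←b4 b7←b1
Join-block Dom:
  b1: preds {b0,b3}: {b0} ∩ {b0,b1,b3} = {b0}; idom=b0
  b4: preds {b1,b2}: {b0,b1} ∩ {b0,b1,b2} = {b0,b1}; idom=b1
  b7: preds {b5,b6}: {b0,b1,b2,b5} ∩ {b0,b1,b4,b6} = {b0,b1}; idom=b1

idom(b7) = b1

Answer: b1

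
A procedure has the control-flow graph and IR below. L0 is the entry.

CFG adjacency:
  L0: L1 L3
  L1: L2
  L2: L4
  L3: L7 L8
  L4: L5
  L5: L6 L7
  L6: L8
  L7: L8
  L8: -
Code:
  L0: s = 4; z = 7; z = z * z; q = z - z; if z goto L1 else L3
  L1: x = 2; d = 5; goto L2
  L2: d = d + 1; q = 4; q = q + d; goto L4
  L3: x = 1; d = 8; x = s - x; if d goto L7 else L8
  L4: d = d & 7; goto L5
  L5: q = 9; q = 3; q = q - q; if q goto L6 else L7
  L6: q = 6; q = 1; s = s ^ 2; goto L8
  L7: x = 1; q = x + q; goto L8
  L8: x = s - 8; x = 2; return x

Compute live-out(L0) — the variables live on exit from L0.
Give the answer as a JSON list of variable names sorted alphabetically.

Per-block:
  L0: def={q,s,z} ue=∅
  L1: def={d,x} ue=∅
  L2: def={d,q} ue={d}
  L3: def={d,x} ue={s}
  L4: def={d} ue={d}
  L5: def={q} ue=∅
  L6: def={q,s} ue={s}
  L7: def={q,x} ue={q}
  L8: def={x} ue={s}

Liveness:
  L0 li=∅ lo={q,s}
  L1 li={s} lo={d,s}
  L2 li={d,s} lo={d,s}
  L3 li={q,s} lo={q,s}
  L4 li={d,s} lo={s}
  L5 li={s} lo={q,s}
  L6 li={s} lo={s}
  L7 li={q,s} lo={s}
  L8 li={s} lo=∅

live-out(L0) = ["q", "s"]

Answer: ["q", "s"]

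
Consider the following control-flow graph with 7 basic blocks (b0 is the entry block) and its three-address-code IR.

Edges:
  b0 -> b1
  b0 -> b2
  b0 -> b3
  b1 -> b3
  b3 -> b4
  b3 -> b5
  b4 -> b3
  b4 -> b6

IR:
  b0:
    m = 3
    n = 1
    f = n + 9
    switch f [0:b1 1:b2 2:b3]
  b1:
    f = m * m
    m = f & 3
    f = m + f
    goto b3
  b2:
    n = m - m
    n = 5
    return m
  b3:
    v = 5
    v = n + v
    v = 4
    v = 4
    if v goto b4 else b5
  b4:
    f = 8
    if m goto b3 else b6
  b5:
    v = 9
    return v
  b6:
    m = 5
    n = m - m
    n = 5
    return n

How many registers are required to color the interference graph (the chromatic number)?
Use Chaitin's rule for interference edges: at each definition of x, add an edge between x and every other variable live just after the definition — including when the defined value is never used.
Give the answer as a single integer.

Answer: 3

Working:
Per-block:
  b0 def {f,m,n} use ∅
  b1 def {f,m} use {m}
  b2 def {n} use {m}
  b3 def {v} use {n}
  b4 def {f} use {m}
  b5 def {v} use ∅
  b6 def {m,n} use ∅

Liveness:
  b0: in=∅ out={m,n}
  b1: in={m,n} out={m,n}
  b2: in={m} out=∅
  b3: in={m,n} out={m,n}
  b4: in={m,n} out={m,n}
  b5: in=∅ out=∅
  b6: in=∅ out=∅

Interference:
  f — {m,n}
  m — {f,n,v}
  n — {f,m,v}
  v — {m,n}

Registers:
  lower bound: {f,m,n} mutually conflict ⇒ χ ≥ 3
  3-colouring: c0={m}  c1={n}  c2={f,v}
  χ = 3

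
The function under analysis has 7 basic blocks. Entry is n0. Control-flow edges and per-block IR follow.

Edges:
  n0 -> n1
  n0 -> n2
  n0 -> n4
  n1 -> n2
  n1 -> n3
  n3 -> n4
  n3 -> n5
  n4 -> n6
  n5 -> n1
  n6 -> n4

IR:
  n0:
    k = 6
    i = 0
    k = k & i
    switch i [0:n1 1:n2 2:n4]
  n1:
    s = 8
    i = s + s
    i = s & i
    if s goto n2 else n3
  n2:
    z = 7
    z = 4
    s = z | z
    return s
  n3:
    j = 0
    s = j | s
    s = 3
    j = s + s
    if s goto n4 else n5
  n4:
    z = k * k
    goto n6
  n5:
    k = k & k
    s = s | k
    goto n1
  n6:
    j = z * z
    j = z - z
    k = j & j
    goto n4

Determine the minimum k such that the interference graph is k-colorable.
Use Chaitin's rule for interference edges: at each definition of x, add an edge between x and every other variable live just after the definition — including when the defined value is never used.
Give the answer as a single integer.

Answer: 3

Derivation:
Block summaries:
  n0: def={i,k} ue=∅
  n1: def={i,s} ue=∅
  n2: def={s,z} ue=∅
  n3: def={j,s} ue={s}
  n4: def={z} ue={k}
  n5: def={k,s} ue={k,s}
  n6: def={j,k} ue={z}

Liveness:
  n0: in=∅ out={k}
  n1: in={k} out={k,s}
  n2: in=∅ out=∅
  n3: in={k,s} out={k,s}
  n4: in={k} out={z}
  n5: in={k,s} out={k}
  n6: in={z} out={k}

Interference:
  i↔{k,s}
  j↔{k,s,z}
  k↔{i,j,s}
  s↔{i,j,k}
  z↔{j}

Registers:
  lower bound: {i,k,s} mutually conflict ⇒ χ ≥ 3
  3-colouring: r0={i,j}  r1={k,z}  r2={s}
  χ = 3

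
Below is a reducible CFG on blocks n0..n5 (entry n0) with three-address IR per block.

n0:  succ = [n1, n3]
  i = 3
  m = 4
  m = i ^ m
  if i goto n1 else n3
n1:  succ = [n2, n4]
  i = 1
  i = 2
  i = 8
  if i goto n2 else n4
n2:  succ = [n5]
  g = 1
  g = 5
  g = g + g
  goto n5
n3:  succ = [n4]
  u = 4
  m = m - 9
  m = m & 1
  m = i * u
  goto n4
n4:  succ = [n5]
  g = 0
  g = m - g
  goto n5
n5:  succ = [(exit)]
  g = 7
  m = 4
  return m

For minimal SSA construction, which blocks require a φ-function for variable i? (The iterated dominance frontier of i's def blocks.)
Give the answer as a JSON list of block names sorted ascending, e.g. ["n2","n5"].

Answer: ["n4", "n5"]

Working:
idom tree: n1←n0 n2←n1 n3←n0 n4←n0 n5←n0
Dom∩ at merges:
  n4: preds {n1,n3}: {n0,n1} ∩ {n0,n3} = {n0}; idom=n0
  n5: preds {n2,n4}: {n0,n1,n2} ∩ {n0,n4} = {n0}; idom=n0

DF walk-up:
  join n4 pred n1: n1 stop@n0
  join n4 pred n3: n3 stop@n0
  join n5 pred n2: n2→n1 stop@n0
  join n5 pred n4: n4 stop@n0
  DF(n0)=∅
  DF(n1)={n4,n5}
  DF(n2)={n5}
  DF(n3)={n4}
  DF(n4)={n5}
  DF(n5)=∅

φ for i: defs {n0,n1}
  DF⁺ = {n4,n5}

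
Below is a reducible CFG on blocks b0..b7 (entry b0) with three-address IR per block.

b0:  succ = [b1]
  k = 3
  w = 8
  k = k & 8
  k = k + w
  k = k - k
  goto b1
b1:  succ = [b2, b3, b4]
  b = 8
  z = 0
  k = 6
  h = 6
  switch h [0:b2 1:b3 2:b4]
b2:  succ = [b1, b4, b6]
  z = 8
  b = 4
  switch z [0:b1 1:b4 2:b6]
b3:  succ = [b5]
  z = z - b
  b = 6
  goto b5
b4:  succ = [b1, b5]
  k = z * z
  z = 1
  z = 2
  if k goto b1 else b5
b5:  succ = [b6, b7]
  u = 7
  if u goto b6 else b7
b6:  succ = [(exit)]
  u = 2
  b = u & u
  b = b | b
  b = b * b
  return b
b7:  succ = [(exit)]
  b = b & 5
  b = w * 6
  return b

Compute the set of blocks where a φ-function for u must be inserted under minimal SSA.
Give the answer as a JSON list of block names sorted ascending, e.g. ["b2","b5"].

Answer: ["b6"]

Derivation:
idom tree: b1←b0 b2←b1 b3←b1 b4←b1 b5←b1 b6←b1 b7←b5
Dom∩ at merges:
  b1: preds {b0,b2,b4}: {b0} ∩ {b0,b1,b2} ∩ {b0,b1,b4} = {b0}; idom=b0
  b4: preds {b1,b2}: {b0,b1} ∩ {b0,b1,b2} = {b0,b1}; idom=b1
  b5: preds {b3,b4}: {b0,b1,b3} ∩ {b0,b1,b4} = {b0,b1}; idom=b1
  b6: preds {b2,b5}: {b0,b1,b2} ∩ {b0,b1,b5} = {b0,b1}; idom=b1

Frontier:
  b1←b0: walk · to b0
  b1←b2: walk b2→b1 to b0
  b1←b4: walk b4→b1 to b0
  b4←b1: walk · to b1
  b4←b2: walk b2 to b1
  b5←b3: walk b3 to b1
  b5←b4: walk b4 to b1
  b6←b2: walk b2 to b1
  b6←b5: walk b5 to b1
  b0 → ∅
  b1 → {b1}
  b2 → {b1,b4,b6}
  b3 → {b5}
  b4 → {b1,b5}
  b5 → {b6}
  b6 → ∅
  b7 → ∅

φ for u: defs {b5,b6}
  DF⁺ = {b6}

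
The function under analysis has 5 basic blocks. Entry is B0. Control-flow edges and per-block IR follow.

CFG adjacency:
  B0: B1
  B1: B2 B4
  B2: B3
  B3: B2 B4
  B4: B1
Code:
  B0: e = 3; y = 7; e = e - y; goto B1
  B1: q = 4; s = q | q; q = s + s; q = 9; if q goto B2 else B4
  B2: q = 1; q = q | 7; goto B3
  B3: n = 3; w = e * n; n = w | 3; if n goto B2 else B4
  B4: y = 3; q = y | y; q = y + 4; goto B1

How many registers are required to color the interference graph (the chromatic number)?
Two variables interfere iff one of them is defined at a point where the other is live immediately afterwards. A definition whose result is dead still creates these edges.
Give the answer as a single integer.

def/use:
  B0 def {e,y} use ∅
  B1 def {q,s} use ∅
  B2 def {q} use ∅
  B3 def {n,w} use {e}
  B4 def {q,y} use ∅

Backward fixpoint:
  live B0: ∅→{e}
  live B1: {e}→{e}
  live B2: {e}→{e}
  live B3: {e}→{e}
  live B4: {e}→{e}

Interference:
  e↔{n,q,s,w,y}
  n↔{e}
  q↔{e,y}
  s↔{e}
  w↔{e}
  y↔{e,q}

Chromatic number:
  {e,q,y} pairwise interfere (3-clique) ⇒ χ ≥ 3
  3-colouring: R0={e}  R1={n,q,s,w}  R2={y}
  χ = 3

Answer: 3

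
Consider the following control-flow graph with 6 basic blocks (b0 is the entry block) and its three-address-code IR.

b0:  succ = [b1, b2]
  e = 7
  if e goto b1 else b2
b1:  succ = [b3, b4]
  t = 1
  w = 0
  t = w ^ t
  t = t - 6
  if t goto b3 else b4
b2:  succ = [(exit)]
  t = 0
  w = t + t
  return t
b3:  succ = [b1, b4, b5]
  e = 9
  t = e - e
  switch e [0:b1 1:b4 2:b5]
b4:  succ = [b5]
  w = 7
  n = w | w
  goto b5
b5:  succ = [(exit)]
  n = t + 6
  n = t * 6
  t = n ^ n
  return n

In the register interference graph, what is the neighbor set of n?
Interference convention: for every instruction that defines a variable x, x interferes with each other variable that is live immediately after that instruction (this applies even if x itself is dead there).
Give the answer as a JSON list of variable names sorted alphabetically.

Answer: ["t"]

Working:
def/use:
  b0: {e} / ∅
  b1: {t,w} / ∅
  b2: {t,w} / ∅
  b3: {e,t} / ∅
  b4: {n,w} / ∅
  b5: {n,t} / {t}

Liveness:
  live b0: ∅→∅
  live b1: ∅→{t}
  live b2: ∅→∅
  live b3: ∅→{t}
  live b4: {t}→{t}
  live b5: {t}→∅

Interfere edges:
  e: {t}
  n: {t}
  t: {e,n,w}
  w: {t}

N(n) = ["t"]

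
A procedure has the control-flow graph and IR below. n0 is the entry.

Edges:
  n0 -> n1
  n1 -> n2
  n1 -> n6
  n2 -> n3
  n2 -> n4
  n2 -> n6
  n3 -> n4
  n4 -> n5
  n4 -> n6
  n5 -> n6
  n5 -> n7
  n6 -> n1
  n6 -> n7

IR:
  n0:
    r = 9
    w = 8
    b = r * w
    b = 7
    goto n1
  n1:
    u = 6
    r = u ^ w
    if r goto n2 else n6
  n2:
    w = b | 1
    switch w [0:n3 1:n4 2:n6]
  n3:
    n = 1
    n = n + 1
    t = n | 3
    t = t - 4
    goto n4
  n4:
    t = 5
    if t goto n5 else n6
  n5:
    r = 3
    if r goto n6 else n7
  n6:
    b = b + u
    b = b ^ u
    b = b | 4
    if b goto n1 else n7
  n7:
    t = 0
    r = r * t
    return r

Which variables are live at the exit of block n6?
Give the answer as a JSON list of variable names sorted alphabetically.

Answer: ["b", "r", "w"]

Analysis:
Block summaries:
  n0 def {b,r,w} use ∅
  n1 def {r,u} use {w}
  n2 def {w} use {b}
  n3 def {n,t} use ∅
  n4 def {t} use ∅
  n5 def {r} use ∅
  n6 def {b} use {b,u}
  n7 def {r,t} use {r}

Liveness:
  live n0: ∅→{b,w}
  live n1: {b,w}→{b,r,u,w}
  live n2: {b,r,u}→{b,r,u,w}
  live n3: {b,r,u,w}→{b,r,u,w}
  live n4: {b,r,u,w}→{b,r,u,w}
  live n5: {b,u,w}→{b,r,u,w}
  live n6: {b,r,u,w}→{b,r,w}
  live n7: {r}→∅

live-out(n6) = ["b", "r", "w"]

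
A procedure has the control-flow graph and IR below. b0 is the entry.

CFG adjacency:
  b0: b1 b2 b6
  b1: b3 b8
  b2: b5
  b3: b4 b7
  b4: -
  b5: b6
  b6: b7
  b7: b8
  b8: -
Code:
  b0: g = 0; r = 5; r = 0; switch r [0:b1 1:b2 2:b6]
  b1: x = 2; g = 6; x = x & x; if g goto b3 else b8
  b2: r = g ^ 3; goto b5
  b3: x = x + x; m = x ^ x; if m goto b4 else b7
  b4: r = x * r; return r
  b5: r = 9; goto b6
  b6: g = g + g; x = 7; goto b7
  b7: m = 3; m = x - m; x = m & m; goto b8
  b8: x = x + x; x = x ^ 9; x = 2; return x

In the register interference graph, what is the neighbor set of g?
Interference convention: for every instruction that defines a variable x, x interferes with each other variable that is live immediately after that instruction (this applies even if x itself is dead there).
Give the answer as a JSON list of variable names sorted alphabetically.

def/use:
  b0: def={g,r} ue=∅
  b1: def={g,x} ue=∅
  b2: def={r} ue={g}
  b3: def={m,x} ue={x}
  b4: def={r} ue={r,x}
  b5: def={r} ue=∅
  b6: def={g,x} ue={g}
  b7: def={m,x} ue={x}
  b8: def={x} ue={x}

Backward fixpoint:
  live b0: ∅→{g,r}
  live b1: {r}→{r,x}
  live b2: {g}→{g}
  live b3: {r,x}→{r,x}
  live b4: {r,x}→∅
  live b5: {g}→{g}
  live b6: {g}→{x}
  live b7: {x}→{x}
  live b8: {x}→∅

Conflict graph:
  g: {r,x}
  m: {r,x}
  r: {g,m,x}
  x: {g,m,r}

N(g) = ["r", "x"]

Answer: ["r", "x"]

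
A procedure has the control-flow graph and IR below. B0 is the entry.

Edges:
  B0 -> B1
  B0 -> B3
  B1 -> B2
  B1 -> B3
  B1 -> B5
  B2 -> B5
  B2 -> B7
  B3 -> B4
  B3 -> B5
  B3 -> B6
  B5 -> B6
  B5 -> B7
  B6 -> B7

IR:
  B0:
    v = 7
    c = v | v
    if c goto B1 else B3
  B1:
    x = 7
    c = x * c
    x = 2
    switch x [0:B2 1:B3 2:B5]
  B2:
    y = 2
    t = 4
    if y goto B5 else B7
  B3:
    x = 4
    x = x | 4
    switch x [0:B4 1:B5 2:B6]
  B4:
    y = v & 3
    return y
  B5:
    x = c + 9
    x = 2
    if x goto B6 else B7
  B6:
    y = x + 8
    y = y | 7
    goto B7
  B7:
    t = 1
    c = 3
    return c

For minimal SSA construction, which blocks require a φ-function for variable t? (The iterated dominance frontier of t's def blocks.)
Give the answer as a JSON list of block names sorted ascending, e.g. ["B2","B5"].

idom tree: B1←B0 B2←B1 B3←B0 B4←B3 B5←B0 B6←B0 B7←B0
Dom∩ at merges:
  B3: preds {B0,B1}: {B0} ∩ {B0,B1} = {B0}; idom=B0
  B5: preds {B1,B2,B3}: {B0,B1} ∩ {B0,B1,B2} ∩ {B0,B3} = {B0}; idom=B0
  B6: preds {B3,B5}: {B0,B3} ∩ {B0,B5} = {B0}; idom=B0
  B7: preds {B2,B5,B6}: {B0,B1,B2} ∩ {B0,B5} ∩ {B0,B6} = {B0}; idom=B0

DF walk-up:
  B3←B0: walk · to B0
  B3←B1: walk B1 to B0
  B5←B1: walk B1 to B0
  B5←B2: walk B2→B1 to B0
  B5←B3: walk B3 to B0
  B6←B3: walk B3 to B0
  B6←B5: walk B5 to B0
  B7←B2: walk B2→B1 to B0
  B7←B5: walk B5 to B0
  B7←B6: walk B6 to B0
  DF(B0)=∅
  DF(B1)={B3,B5,B7}
  DF(B2)={B5,B7}
  DF(B3)={B5,B6}
  DF(B4)=∅
  DF(B5)={B6,B7}
  DF(B6)={B7}
  DF(B7)=∅

φ for t: defs {B2,B7}
  DF⁺ = {B5,B6,B7}

Answer: ["B5", "B6", "B7"]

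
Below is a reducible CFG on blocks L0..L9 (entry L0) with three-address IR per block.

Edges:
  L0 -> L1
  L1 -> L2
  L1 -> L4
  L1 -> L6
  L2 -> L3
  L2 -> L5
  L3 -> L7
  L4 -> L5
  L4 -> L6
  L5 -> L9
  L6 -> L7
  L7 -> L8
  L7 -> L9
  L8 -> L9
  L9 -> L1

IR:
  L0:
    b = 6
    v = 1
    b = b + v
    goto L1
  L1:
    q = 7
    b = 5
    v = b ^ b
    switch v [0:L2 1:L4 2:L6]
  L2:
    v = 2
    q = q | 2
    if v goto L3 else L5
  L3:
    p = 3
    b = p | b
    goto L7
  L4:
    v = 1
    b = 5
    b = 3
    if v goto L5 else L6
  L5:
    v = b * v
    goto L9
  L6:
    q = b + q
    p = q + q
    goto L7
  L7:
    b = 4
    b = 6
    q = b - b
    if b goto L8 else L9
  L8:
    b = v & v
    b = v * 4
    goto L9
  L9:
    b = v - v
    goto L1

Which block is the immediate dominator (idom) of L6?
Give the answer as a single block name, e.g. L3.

Answer: L1

Working:
idom tree: L1←L0 L2←L1 L3←L2 L4←L1 L5←L1 L6←L1 L7←L1 L8←L7 L9←L1
Dom∩ at merges:
  L1: preds {L0,L9}: {L0} ∩ {L0,L1,L9} = {L0}; idom=L0
  L5: preds {L2,L4}: {L0,L1,L2} ∩ {L0,L1,L4} = {L0,L1}; idom=L1
  L6: preds {L1,L4}: {L0,L1} ∩ {L0,L1,L4} = {L0,L1}; idom=L1
  L7: preds {L3,L6}: {L0,L1,L2,L3} ∩ {L0,L1,L6} = {L0,L1}; idom=L1
  L9: preds {L5,L7,L8}: {L0,L1,L5} ∩ {L0,L1,L7} ∩ {L0,L1,L7,L8} = {L0,L1}; idom=L1

idom(L6) = L1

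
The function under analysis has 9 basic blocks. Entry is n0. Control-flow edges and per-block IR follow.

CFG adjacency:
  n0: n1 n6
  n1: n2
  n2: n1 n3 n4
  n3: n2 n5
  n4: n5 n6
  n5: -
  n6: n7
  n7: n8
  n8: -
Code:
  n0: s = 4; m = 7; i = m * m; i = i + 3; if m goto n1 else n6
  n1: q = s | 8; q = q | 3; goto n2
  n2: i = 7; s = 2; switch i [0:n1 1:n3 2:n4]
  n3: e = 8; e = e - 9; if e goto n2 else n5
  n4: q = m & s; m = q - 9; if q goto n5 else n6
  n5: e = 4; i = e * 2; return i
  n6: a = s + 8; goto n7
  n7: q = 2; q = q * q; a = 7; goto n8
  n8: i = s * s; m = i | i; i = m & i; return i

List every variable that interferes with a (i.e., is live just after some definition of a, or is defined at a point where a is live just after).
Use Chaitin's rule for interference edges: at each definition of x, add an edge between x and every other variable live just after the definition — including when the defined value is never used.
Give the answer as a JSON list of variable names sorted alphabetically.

Answer: ["s"]

Working:
Block summaries:
  n0: {i,m,s} / ∅
  n1: {q} / {s}
  n2: {i,s} / ∅
  n3: {e} / ∅
  n4: {m,q} / {m,s}
  n5: {e,i} / ∅
  n6: {a} / {s}
  n7: {a,q} / ∅
  n8: {i,m} / {s}

Backward fixpoint:
  live n0: ∅→{m,s}
  live n1: {m,s}→{m}
  live n2: {m}→{m,s}
  live n3: {m}→{m}
  live n4: {m,s}→{s}
  live n5: ∅→∅
  live n6: {s}→{s}
  live n7: {s}→{s}
  live n8: {s}→∅

Interfere edges:
  a: {s}
  e: {m}
  i: {m,s}
  m: {e,i,q,s}
  q: {m,s}
  s: {a,i,m,q}

N(a) = ["s"]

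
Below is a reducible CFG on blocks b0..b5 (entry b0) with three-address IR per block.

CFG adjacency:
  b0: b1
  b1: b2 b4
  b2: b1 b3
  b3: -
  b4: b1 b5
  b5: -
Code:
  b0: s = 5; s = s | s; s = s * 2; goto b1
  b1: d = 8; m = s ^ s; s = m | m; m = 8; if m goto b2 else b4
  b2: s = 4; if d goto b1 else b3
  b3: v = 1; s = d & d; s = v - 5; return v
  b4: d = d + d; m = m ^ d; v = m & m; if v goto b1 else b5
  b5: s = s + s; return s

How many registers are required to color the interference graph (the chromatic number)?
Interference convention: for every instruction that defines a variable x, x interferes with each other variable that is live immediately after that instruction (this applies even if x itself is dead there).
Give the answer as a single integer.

def/use:
  b0: def={s} ue=∅
  b1: def={d,m,s} ue={s}
  b2: def={s} ue={d}
  b3: def={s,v} ue={d}
  b4: def={d,m,v} ue={d,m}
  b5: def={s} ue={s}

Liveness:
  live b0: ∅→{s}
  live b1: {s}→{d,m,s}
  live b2: {d}→{d,s}
  live b3: {d}→∅
  live b4: {d,m,s}→{s}
  live b5: {s}→∅

Conflict graph:
  d: {m,s,v}
  m: {d,s}
  s: {d,m,v}
  v: {d,s}

Colouring:
  lower bound: {d,m,s} mutually conflict ⇒ χ ≥ 3
  assign d→r0 m→r2 s→r1 v→r2 — no edge inside a register ⇒ χ ≤ 3
  χ = 3

Answer: 3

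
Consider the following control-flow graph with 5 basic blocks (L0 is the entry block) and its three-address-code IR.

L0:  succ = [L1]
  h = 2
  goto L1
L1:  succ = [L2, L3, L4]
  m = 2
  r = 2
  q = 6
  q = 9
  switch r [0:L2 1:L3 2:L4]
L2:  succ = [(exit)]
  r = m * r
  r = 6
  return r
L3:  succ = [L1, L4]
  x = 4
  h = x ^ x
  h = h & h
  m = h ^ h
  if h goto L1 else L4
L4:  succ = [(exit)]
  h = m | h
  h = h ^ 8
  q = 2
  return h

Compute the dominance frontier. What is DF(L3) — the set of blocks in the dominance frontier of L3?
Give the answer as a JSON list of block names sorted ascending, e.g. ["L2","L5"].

idom tree: L1←L0 L2←L1 L3←L1 L4←L1
Dom∩ at merges:
  L1: preds {L0,L3}: {L0} ∩ {L0,L1,L3} = {L0}; idom=L0
  L4: preds {L1,L3}: {L0,L1} ∩ {L0,L1,L3} = {L0,L1}; idom=L1

DF walk-up:
  L1←L0: walk · to L0
  L1←L3: walk L3→L1 to L0
  L4←L1: walk · to L1
  L4←L3: walk L3 to L1
  L0: DF=∅
  L1: DF={L1}
  L2: DF=∅
  L3: DF={L1,L4}
  L4: DF=∅

DF(L3) = ["L1", "L4"]

Answer: ["L1", "L4"]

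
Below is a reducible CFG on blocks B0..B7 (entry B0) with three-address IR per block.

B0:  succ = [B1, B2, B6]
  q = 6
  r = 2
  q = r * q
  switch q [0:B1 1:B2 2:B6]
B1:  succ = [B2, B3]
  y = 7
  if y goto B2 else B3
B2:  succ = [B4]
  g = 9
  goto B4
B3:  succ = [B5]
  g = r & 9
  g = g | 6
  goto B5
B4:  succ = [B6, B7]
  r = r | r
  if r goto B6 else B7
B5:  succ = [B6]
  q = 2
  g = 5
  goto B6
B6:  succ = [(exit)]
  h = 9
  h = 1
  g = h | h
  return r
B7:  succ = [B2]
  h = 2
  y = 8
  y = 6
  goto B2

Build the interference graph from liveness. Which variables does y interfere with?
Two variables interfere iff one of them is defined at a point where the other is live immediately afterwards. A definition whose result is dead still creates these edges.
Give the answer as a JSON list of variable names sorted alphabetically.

Answer: ["r"]

Derivation:
def/use:
  B0: {q,r} / ∅
  B1: {y} / ∅
  B2: {g} / ∅
  B3: {g} / {r}
  B4: {r} / {r}
  B5: {g,q} / ∅
  B6: {g,h} / {r}
  B7: {h,y} / ∅

Liveness:
  B0 li=∅ lo={r}
  B1 li={r} lo={r}
  B2 li={r} lo={r}
  B3 li={r} lo={r}
  B4 li={r} lo={r}
  B5 li={r} lo={r}
  B6 li={r} lo=∅
  B7 li={r} lo={r}

Interference:
  g: {r}
  h: {r}
  q: {r}
  r: {g,h,q,y}
  y: {r}

N(y) = ["r"]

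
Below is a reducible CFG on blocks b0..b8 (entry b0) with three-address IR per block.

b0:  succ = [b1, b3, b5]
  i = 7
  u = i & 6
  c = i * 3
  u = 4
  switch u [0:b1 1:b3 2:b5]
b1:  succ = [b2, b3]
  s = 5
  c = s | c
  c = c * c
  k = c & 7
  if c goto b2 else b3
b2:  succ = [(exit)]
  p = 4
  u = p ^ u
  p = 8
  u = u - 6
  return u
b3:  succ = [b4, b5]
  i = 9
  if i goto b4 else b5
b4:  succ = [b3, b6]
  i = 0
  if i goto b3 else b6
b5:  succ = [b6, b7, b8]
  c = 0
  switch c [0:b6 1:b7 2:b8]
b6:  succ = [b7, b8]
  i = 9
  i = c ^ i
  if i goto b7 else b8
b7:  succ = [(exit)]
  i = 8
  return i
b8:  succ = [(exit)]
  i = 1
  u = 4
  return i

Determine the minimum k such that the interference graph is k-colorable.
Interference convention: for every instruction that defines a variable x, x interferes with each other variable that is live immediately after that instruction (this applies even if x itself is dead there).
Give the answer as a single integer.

def/use:
  b0: def={c,i,u} ue=∅
  b1: def={c,k,s} ue={c}
  b2: def={p,u} ue={u}
  b3: def={i} ue=∅
  b4: def={i} ue=∅
  b5: def={c} ue=∅
  b6: def={i} ue={c}
  b7: def={i} ue=∅
  b8: def={i,u} ue=∅

Liveness:
  b0: in=∅ out={c,u}
  b1: in={c,u} out={c,u}
  b2: in={u} out=∅
  b3: in={c} out={c}
  b4: in={c} out={c}
  b5: in=∅ out={c}
  b6: in={c} out=∅
  b7: in=∅ out=∅
  b8: in=∅ out=∅

Conflict graph:
  c: {i,k,s,u}
  i: {c,u}
  k: {c,u}
  p: {u}
  s: {c,u}
  u: {c,i,k,p,s}

Registers:
  {c,i,u} pairwise interfere (3-clique) ⇒ χ ≥ 3
  assign c→R1 i→R2 k→R2 p→R1 s→R2 u→R0 — no edge inside a register ⇒ χ ≤ 3
  χ = 3

Answer: 3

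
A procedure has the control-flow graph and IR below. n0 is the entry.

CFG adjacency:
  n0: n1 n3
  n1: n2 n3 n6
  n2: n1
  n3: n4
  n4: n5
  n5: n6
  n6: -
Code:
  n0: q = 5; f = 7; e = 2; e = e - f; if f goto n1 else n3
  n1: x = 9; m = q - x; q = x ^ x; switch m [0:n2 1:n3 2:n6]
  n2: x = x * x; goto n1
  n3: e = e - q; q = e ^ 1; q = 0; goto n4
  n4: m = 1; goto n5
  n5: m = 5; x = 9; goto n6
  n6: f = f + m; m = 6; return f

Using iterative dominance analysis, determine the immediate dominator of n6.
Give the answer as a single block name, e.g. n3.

idom tree: n1←n0 n2←n1 n3←n0 n4←n3 n5←n4 n6←n0
Dom∩ at merges:
  n1: preds {n0,n2}: {n0} ∩ {n0,n1,n2} = {n0}; idom=n0
  n3: preds {n0,n1}: {n0} ∩ {n0,n1} = {n0}; idom=n0
  n6: preds {n1,n5}: {n0,n1} ∩ {n0,n3,n4,n5} = {n0}; idom=n0

idom(n6) = n0

Answer: n0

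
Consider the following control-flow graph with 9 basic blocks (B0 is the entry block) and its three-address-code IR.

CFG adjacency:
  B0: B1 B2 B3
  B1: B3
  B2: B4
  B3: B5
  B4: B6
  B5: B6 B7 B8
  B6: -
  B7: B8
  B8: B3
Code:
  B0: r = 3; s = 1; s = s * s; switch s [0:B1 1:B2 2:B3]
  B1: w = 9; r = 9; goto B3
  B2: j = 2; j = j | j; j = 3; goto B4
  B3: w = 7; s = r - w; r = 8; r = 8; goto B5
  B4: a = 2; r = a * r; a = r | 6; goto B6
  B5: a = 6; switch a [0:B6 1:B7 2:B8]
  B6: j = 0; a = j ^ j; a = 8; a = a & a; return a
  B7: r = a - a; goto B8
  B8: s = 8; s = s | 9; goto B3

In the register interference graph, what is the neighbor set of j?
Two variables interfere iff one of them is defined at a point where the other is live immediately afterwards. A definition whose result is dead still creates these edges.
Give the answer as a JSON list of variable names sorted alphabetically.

Answer: ["r"]

Derivation:
Block summaries:
  B0: {r,s} / ∅
  B1: {r,w} / ∅
  B2: {j} / ∅
  B3: {r,s,w} / {r}
  B4: {a,r} / {r}
  B5: {a} / ∅
  B6: {a,j} / ∅
  B7: {r} / {a}
  B8: {s} / ∅

Live sets:
  B0 li=∅ lo={r}
  B1 li=∅ lo={r}
  B2 li={r} lo={r}
  B3 li={r} lo={r}
  B4 li={r} lo=∅
  B5 li={r} lo={a,r}
  B6 li=∅ lo=∅
  B7 li={a} lo={r}
  B8 li={r} lo={r}

Interference:
  a — {r}
  j — {r}
  r — {a,j,s,w}
  s — {r}
  w — {r}

N(j) = ["r"]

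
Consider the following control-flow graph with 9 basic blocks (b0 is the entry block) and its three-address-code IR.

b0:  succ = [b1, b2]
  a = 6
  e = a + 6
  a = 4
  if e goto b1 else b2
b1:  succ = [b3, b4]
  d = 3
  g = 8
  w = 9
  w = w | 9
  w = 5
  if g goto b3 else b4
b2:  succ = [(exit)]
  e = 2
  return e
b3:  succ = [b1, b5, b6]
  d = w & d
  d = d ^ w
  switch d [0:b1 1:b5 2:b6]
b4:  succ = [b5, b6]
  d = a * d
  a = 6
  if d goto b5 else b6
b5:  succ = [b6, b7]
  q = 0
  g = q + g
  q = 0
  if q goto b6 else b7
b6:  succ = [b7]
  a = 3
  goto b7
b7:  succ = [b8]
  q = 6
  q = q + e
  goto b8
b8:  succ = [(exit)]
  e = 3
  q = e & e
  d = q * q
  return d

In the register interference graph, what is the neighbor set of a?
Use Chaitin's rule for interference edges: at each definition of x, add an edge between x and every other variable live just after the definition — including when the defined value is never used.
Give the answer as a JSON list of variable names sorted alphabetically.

Answer: ["d", "e", "g", "w"]

Derivation:
def/use:
  b0: {a,e} / ∅
  b1: {d,g,w} / ∅
  b2: {e} / ∅
  b3: {d} / {d,w}
  b4: {a,d} / {a,d}
  b5: {g,q} / {g}
  b6: {a} / ∅
  b7: {q} / {e}
  b8: {d,e,q} / ∅

Live sets:
  live b0: ∅→{a,e}
  live b1: {a,e}→{a,d,e,g,w}
  live b2: ∅→∅
  live b3: {a,d,e,g,w}→{a,e,g}
  live b4: {a,d,e,g}→{e,g}
  live b5: {e,g}→{e}
  live b6: {e}→{e}
  live b7: {e}→∅
  live b8: ∅→∅

Interfere edges:
  a: {d,e,g,w}
  d: {a,e,g,w}
  e: {a,d,g,q,w}
  g: {a,d,e,q,w}
  q: {e,g}
  w: {a,d,e,g}

N(a) = ["d", "e", "g", "w"]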